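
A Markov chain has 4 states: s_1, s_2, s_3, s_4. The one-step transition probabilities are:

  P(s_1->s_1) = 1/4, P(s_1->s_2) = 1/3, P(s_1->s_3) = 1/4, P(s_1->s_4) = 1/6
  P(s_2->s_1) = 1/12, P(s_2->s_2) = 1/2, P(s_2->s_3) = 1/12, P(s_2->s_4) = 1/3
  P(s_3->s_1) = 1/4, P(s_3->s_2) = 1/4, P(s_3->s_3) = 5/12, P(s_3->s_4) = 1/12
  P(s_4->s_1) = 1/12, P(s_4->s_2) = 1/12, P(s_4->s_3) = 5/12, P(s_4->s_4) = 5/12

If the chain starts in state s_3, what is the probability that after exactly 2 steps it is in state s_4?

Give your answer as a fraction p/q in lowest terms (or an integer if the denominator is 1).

Computing P^2 by repeated multiplication:
P^1 =
  s_1: [1/4, 1/3, 1/4, 1/6]
  s_2: [1/12, 1/2, 1/12, 1/3]
  s_3: [1/4, 1/4, 5/12, 1/12]
  s_4: [1/12, 1/12, 5/12, 5/12]
P^2 =
  s_1: [1/6, 47/144, 19/72, 35/144]
  s_2: [1/9, 47/144, 17/72, 47/144]
  s_3: [7/36, 23/72, 7/24, 7/36]
  s_4: [1/6, 5/24, 3/8, 1/4]

(P^2)[s_3 -> s_4] = 7/36

Answer: 7/36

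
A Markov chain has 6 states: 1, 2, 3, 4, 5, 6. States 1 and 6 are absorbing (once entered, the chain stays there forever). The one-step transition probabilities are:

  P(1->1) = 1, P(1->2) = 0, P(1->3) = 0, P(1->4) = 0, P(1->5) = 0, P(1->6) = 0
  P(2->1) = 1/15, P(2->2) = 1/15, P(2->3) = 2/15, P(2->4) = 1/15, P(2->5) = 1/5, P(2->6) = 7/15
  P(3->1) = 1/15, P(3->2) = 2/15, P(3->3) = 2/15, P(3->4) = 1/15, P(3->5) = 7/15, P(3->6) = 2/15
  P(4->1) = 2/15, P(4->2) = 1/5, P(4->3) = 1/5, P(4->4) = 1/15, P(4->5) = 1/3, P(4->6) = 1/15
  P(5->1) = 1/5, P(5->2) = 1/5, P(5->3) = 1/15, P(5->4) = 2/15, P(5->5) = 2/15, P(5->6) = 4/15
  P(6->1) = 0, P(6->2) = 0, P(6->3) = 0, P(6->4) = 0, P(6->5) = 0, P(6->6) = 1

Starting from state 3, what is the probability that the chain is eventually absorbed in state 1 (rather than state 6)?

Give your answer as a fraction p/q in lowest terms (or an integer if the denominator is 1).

Answer: 4186/12227

Derivation:
Let a_i = P(absorbed in 1 | start in state i).
Boundary conditions: a_1 = 1, a_6 = 0.
For each transient state i, a_i = sum_j P(i->j) * a_j:
  a_2 = 1/15*a_1 + 1/15*a_2 + 2/15*a_3 + 1/15*a_4 + 1/5*a_5 + 7/15*a_6
  a_3 = 1/15*a_1 + 2/15*a_2 + 2/15*a_3 + 1/15*a_4 + 7/15*a_5 + 2/15*a_6
  a_4 = 2/15*a_1 + 1/5*a_2 + 1/5*a_3 + 1/15*a_4 + 1/3*a_5 + 1/15*a_6
  a_5 = 1/5*a_1 + 1/5*a_2 + 1/15*a_3 + 2/15*a_4 + 2/15*a_5 + 4/15*a_6

Substituting a_1 = 1 and a_6 = 0, rearrange to (I - Q) a = r where r[i] = P(i -> 1):
  [14/15, -2/15, -1/15, -1/5] . (a_2, a_3, a_4, a_5) = 1/15
  [-2/15, 13/15, -1/15, -7/15] . (a_2, a_3, a_4, a_5) = 1/15
  [-1/5, -1/5, 14/15, -1/3] . (a_2, a_3, a_4, a_5) = 2/15
  [-1/5, -1/15, -2/15, 13/15] . (a_2, a_3, a_4, a_5) = 1/5

Solving yields:
  a_2 = 5581/24454
  a_3 = 4186/12227
  a_4 = 9723/24454
  a_5 = 9071/24454

Starting state is 3, so the absorption probability is a_3 = 4186/12227.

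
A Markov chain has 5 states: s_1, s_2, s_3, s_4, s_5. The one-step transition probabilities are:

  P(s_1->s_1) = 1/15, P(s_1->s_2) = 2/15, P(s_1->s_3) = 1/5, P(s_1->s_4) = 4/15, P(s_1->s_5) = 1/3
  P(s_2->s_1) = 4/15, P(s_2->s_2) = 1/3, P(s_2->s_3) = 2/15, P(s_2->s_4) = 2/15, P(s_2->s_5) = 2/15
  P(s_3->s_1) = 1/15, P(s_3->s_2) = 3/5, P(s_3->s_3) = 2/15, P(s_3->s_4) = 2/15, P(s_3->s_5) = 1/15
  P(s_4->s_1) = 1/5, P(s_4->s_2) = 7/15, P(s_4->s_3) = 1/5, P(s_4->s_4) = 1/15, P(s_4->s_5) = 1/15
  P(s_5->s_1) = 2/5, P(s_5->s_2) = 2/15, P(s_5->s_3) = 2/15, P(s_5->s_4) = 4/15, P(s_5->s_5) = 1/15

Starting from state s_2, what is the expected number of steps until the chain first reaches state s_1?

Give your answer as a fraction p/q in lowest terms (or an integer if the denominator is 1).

Answer: 3630/883

Derivation:
Let h_i = expected steps to first reach s_1 from state i.
Boundary: h_s_1 = 0.
First-step equations for the other states:
  h_s_2 = 1 + 4/15*h_s_1 + 1/3*h_s_2 + 2/15*h_s_3 + 2/15*h_s_4 + 2/15*h_s_5
  h_s_3 = 1 + 1/15*h_s_1 + 3/5*h_s_2 + 2/15*h_s_3 + 2/15*h_s_4 + 1/15*h_s_5
  h_s_4 = 1 + 1/5*h_s_1 + 7/15*h_s_2 + 1/5*h_s_3 + 1/15*h_s_4 + 1/15*h_s_5
  h_s_5 = 1 + 2/5*h_s_1 + 2/15*h_s_2 + 2/15*h_s_3 + 4/15*h_s_4 + 1/15*h_s_5

Substituting h_s_1 = 0 and rearranging gives the linear system (I - Q) h = 1:
  [2/3, -2/15, -2/15, -2/15] . (h_s_2, h_s_3, h_s_4, h_s_5) = 1
  [-3/5, 13/15, -2/15, -1/15] . (h_s_2, h_s_3, h_s_4, h_s_5) = 1
  [-7/15, -1/5, 14/15, -1/15] . (h_s_2, h_s_3, h_s_4, h_s_5) = 1
  [-2/15, -2/15, -4/15, 14/15] . (h_s_2, h_s_3, h_s_4, h_s_5) = 1

Solving yields:
  h_s_2 = 3630/883
  h_s_3 = 17535/3532
  h_s_4 = 3930/883
  h_s_5 = 12855/3532

Starting state is s_2, so the expected hitting time is h_s_2 = 3630/883.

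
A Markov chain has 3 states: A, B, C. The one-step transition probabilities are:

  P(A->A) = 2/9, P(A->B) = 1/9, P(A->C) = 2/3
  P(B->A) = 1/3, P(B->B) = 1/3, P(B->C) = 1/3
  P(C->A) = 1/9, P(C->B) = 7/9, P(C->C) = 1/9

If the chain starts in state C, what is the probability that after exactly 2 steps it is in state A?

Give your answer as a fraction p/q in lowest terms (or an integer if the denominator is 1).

Computing P^2 by repeated multiplication:
P^1 =
  A: [2/9, 1/9, 2/3]
  B: [1/3, 1/3, 1/3]
  C: [1/9, 7/9, 1/9]
P^2 =
  A: [13/81, 47/81, 7/27]
  B: [2/9, 11/27, 10/27]
  C: [8/27, 29/81, 28/81]

(P^2)[C -> A] = 8/27

Answer: 8/27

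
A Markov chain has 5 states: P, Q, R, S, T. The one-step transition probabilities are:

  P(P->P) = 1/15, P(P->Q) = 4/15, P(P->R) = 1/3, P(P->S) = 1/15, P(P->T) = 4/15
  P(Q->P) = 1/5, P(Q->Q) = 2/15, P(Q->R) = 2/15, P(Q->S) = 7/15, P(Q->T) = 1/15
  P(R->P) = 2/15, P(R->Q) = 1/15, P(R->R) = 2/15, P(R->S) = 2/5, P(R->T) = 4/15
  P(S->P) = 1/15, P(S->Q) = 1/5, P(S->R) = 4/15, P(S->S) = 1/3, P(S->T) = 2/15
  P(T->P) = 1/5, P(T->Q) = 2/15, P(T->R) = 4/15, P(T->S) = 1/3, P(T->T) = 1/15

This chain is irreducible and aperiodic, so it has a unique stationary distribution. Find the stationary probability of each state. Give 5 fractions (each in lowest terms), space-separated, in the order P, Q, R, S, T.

The stationary distribution satisfies pi = pi * P, i.e.:
  pi_P = 1/15*pi_P + 1/5*pi_Q + 2/15*pi_R + 1/15*pi_S + 1/5*pi_T
  pi_Q = 4/15*pi_P + 2/15*pi_Q + 1/15*pi_R + 1/5*pi_S + 2/15*pi_T
  pi_R = 1/3*pi_P + 2/15*pi_Q + 2/15*pi_R + 4/15*pi_S + 4/15*pi_T
  pi_S = 1/15*pi_P + 7/15*pi_Q + 2/5*pi_R + 1/3*pi_S + 1/3*pi_T
  pi_T = 4/15*pi_P + 1/15*pi_Q + 4/15*pi_R + 2/15*pi_S + 1/15*pi_T
with normalization: pi_P + pi_Q + pi_R + pi_S + pi_T = 1.

Using the first 4 balance equations plus normalization, the linear system A*pi = b is:
  [-14/15, 1/5, 2/15, 1/15, 1/5] . pi = 0
  [4/15, -13/15, 1/15, 1/5, 2/15] . pi = 0
  [1/3, 2/15, -13/15, 4/15, 4/15] . pi = 0
  [1/15, 7/15, 2/5, -2/3, 1/3] . pi = 0
  [1, 1, 1, 1, 1] . pi = 1

Solving yields:
  pi_P = 7705/62272
  pi_Q = 2449/15568
  pi_R = 13953/62272
  pi_S = 20939/62272
  pi_T = 9879/62272

Verification (pi * P):
  7705/62272*1/15 + 2449/15568*1/5 + 13953/62272*2/15 + 20939/62272*1/15 + 9879/62272*1/5 = 7705/62272 = pi_P  (ok)
  7705/62272*4/15 + 2449/15568*2/15 + 13953/62272*1/15 + 20939/62272*1/5 + 9879/62272*2/15 = 2449/15568 = pi_Q  (ok)
  7705/62272*1/3 + 2449/15568*2/15 + 13953/62272*2/15 + 20939/62272*4/15 + 9879/62272*4/15 = 13953/62272 = pi_R  (ok)
  7705/62272*1/15 + 2449/15568*7/15 + 13953/62272*2/5 + 20939/62272*1/3 + 9879/62272*1/3 = 20939/62272 = pi_S  (ok)
  7705/62272*4/15 + 2449/15568*1/15 + 13953/62272*4/15 + 20939/62272*2/15 + 9879/62272*1/15 = 9879/62272 = pi_T  (ok)

Answer: 7705/62272 2449/15568 13953/62272 20939/62272 9879/62272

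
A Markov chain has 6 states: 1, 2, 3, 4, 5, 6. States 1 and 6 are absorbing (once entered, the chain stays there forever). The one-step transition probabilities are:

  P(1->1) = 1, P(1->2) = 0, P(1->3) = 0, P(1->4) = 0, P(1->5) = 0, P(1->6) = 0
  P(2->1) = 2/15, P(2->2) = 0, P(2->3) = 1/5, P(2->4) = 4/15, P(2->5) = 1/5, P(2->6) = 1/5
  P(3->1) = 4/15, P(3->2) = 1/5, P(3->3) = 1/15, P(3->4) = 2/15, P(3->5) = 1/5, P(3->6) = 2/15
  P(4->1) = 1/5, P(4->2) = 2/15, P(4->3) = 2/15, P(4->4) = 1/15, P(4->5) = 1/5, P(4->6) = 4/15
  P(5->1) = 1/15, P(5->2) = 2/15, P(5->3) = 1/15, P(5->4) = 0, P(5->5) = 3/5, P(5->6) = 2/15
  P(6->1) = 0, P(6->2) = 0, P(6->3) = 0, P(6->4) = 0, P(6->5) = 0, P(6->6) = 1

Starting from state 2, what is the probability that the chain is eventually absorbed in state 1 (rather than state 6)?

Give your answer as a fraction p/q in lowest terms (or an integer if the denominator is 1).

Let a_i = P(absorbed in 1 | start in state i).
Boundary conditions: a_1 = 1, a_6 = 0.
For each transient state i, a_i = sum_j P(i->j) * a_j:
  a_2 = 2/15*a_1 + 0*a_2 + 1/5*a_3 + 4/15*a_4 + 1/5*a_5 + 1/5*a_6
  a_3 = 4/15*a_1 + 1/5*a_2 + 1/15*a_3 + 2/15*a_4 + 1/5*a_5 + 2/15*a_6
  a_4 = 1/5*a_1 + 2/15*a_2 + 2/15*a_3 + 1/15*a_4 + 1/5*a_5 + 4/15*a_6
  a_5 = 1/15*a_1 + 2/15*a_2 + 1/15*a_3 + 0*a_4 + 3/5*a_5 + 2/15*a_6

Substituting a_1 = 1 and a_6 = 0, rearrange to (I - Q) a = r where r[i] = P(i -> 1):
  [1, -1/5, -4/15, -1/5] . (a_2, a_3, a_4, a_5) = 2/15
  [-1/5, 14/15, -2/15, -1/5] . (a_2, a_3, a_4, a_5) = 4/15
  [-2/15, -2/15, 14/15, -1/5] . (a_2, a_3, a_4, a_5) = 1/5
  [-2/15, -1/15, 0, 2/5] . (a_2, a_3, a_4, a_5) = 1/15

Solving yields:
  a_2 = 313/719
  a_3 = 379/719
  a_4 = 629/1438
  a_5 = 862/2157

Starting state is 2, so the absorption probability is a_2 = 313/719.

Answer: 313/719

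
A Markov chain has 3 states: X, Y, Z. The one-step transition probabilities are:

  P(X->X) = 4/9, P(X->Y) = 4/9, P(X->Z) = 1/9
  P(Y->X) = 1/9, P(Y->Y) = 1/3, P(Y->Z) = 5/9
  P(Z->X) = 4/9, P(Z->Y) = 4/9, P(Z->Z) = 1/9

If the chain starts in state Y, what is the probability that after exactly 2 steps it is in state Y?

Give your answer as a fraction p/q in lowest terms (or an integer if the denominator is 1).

Computing P^2 by repeated multiplication:
P^1 =
  X: [4/9, 4/9, 1/9]
  Y: [1/9, 1/3, 5/9]
  Z: [4/9, 4/9, 1/9]
P^2 =
  X: [8/27, 32/81, 25/81]
  Y: [1/3, 11/27, 7/27]
  Z: [8/27, 32/81, 25/81]

(P^2)[Y -> Y] = 11/27

Answer: 11/27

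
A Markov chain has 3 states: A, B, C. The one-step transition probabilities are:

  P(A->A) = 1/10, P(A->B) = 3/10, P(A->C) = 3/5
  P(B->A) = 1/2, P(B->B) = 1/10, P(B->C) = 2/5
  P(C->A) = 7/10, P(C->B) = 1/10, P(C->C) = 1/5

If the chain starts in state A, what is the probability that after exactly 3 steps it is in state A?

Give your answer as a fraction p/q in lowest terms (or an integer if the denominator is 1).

Computing P^3 by repeated multiplication:
P^1 =
  A: [1/10, 3/10, 3/5]
  B: [1/2, 1/10, 2/5]
  C: [7/10, 1/10, 1/5]
P^2 =
  A: [29/50, 3/25, 3/10]
  B: [19/50, 1/5, 21/50]
  C: [13/50, 6/25, 1/2]
P^3 =
  A: [41/125, 27/125, 57/125]
  B: [54/125, 22/125, 49/125]
  C: [62/125, 19/125, 44/125]

(P^3)[A -> A] = 41/125

Answer: 41/125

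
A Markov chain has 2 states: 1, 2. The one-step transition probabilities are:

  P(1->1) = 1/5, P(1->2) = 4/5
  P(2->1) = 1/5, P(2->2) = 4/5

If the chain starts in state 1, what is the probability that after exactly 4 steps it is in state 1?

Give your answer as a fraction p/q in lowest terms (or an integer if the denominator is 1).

Computing P^4 by repeated multiplication:
P^1 =
  1: [1/5, 4/5]
  2: [1/5, 4/5]
P^2 =
  1: [1/5, 4/5]
  2: [1/5, 4/5]
P^3 =
  1: [1/5, 4/5]
  2: [1/5, 4/5]
P^4 =
  1: [1/5, 4/5]
  2: [1/5, 4/5]

(P^4)[1 -> 1] = 1/5

Answer: 1/5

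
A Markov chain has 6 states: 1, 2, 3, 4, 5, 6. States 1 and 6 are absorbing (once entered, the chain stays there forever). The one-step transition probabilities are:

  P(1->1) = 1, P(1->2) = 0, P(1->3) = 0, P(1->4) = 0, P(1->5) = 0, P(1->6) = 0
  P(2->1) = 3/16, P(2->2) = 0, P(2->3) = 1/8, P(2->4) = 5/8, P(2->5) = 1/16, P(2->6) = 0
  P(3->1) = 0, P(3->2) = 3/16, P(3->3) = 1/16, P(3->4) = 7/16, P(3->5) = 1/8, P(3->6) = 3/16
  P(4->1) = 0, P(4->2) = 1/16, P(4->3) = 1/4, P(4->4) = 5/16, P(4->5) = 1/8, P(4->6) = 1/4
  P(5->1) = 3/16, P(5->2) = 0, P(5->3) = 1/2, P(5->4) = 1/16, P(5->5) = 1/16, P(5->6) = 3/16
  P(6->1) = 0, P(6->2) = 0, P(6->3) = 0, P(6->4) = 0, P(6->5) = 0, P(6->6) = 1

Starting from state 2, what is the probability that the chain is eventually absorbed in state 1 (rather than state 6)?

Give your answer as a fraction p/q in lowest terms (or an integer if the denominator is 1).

Let a_i = P(absorbed in 1 | start in state i).
Boundary conditions: a_1 = 1, a_6 = 0.
For each transient state i, a_i = sum_j P(i->j) * a_j:
  a_2 = 3/16*a_1 + 0*a_2 + 1/8*a_3 + 5/8*a_4 + 1/16*a_5 + 0*a_6
  a_3 = 0*a_1 + 3/16*a_2 + 1/16*a_3 + 7/16*a_4 + 1/8*a_5 + 3/16*a_6
  a_4 = 0*a_1 + 1/16*a_2 + 1/4*a_3 + 5/16*a_4 + 1/8*a_5 + 1/4*a_6
  a_5 = 3/16*a_1 + 0*a_2 + 1/2*a_3 + 1/16*a_4 + 1/16*a_5 + 3/16*a_6

Substituting a_1 = 1 and a_6 = 0, rearrange to (I - Q) a = r where r[i] = P(i -> 1):
  [1, -1/8, -5/8, -1/16] . (a_2, a_3, a_4, a_5) = 3/16
  [-3/16, 15/16, -7/16, -1/8] . (a_2, a_3, a_4, a_5) = 0
  [-1/16, -1/4, 11/16, -1/8] . (a_2, a_3, a_4, a_5) = 0
  [0, -1/2, -1/16, 15/16] . (a_2, a_3, a_4, a_5) = 3/16

Solving yields:
  a_2 = 366/1145
  a_3 = 3756/21755
  a_4 = 168/1145
  a_5 = 6567/21755

Starting state is 2, so the absorption probability is a_2 = 366/1145.

Answer: 366/1145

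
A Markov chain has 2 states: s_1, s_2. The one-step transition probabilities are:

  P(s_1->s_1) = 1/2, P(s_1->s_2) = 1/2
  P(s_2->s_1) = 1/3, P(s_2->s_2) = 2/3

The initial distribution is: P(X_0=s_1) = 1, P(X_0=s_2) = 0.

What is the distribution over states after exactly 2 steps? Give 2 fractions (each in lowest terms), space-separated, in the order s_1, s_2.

Propagating the distribution step by step (d_{t+1} = d_t * P):
d_0 = (s_1=1, s_2=0)
  d_1[s_1] = 1*1/2 + 0*1/3 = 1/2
  d_1[s_2] = 1*1/2 + 0*2/3 = 1/2
d_1 = (s_1=1/2, s_2=1/2)
  d_2[s_1] = 1/2*1/2 + 1/2*1/3 = 5/12
  d_2[s_2] = 1/2*1/2 + 1/2*2/3 = 7/12
d_2 = (s_1=5/12, s_2=7/12)

Answer: 5/12 7/12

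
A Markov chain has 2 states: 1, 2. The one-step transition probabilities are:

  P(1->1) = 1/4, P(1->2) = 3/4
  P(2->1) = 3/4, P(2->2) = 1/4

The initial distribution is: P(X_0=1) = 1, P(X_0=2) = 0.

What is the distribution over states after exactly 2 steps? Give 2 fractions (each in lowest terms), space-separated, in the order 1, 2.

Answer: 5/8 3/8

Derivation:
Propagating the distribution step by step (d_{t+1} = d_t * P):
d_0 = (1=1, 2=0)
  d_1[1] = 1*1/4 + 0*3/4 = 1/4
  d_1[2] = 1*3/4 + 0*1/4 = 3/4
d_1 = (1=1/4, 2=3/4)
  d_2[1] = 1/4*1/4 + 3/4*3/4 = 5/8
  d_2[2] = 1/4*3/4 + 3/4*1/4 = 3/8
d_2 = (1=5/8, 2=3/8)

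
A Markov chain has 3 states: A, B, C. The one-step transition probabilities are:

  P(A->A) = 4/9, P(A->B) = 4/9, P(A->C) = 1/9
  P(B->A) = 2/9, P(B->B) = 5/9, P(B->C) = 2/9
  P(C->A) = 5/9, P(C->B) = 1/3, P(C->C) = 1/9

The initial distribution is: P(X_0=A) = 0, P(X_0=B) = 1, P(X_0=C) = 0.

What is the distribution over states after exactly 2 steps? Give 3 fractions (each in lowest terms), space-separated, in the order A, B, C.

Propagating the distribution step by step (d_{t+1} = d_t * P):
d_0 = (A=0, B=1, C=0)
  d_1[A] = 0*4/9 + 1*2/9 + 0*5/9 = 2/9
  d_1[B] = 0*4/9 + 1*5/9 + 0*1/3 = 5/9
  d_1[C] = 0*1/9 + 1*2/9 + 0*1/9 = 2/9
d_1 = (A=2/9, B=5/9, C=2/9)
  d_2[A] = 2/9*4/9 + 5/9*2/9 + 2/9*5/9 = 28/81
  d_2[B] = 2/9*4/9 + 5/9*5/9 + 2/9*1/3 = 13/27
  d_2[C] = 2/9*1/9 + 5/9*2/9 + 2/9*1/9 = 14/81
d_2 = (A=28/81, B=13/27, C=14/81)

Answer: 28/81 13/27 14/81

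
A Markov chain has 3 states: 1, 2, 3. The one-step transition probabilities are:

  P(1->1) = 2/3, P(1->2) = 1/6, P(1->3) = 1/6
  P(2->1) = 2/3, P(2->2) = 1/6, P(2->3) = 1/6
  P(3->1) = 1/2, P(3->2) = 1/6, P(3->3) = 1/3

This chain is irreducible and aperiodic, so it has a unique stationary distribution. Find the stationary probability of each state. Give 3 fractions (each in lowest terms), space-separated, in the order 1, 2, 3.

Answer: 19/30 1/6 1/5

Derivation:
The stationary distribution satisfies pi = pi * P, i.e.:
  pi_1 = 2/3*pi_1 + 2/3*pi_2 + 1/2*pi_3
  pi_2 = 1/6*pi_1 + 1/6*pi_2 + 1/6*pi_3
  pi_3 = 1/6*pi_1 + 1/6*pi_2 + 1/3*pi_3
with normalization: pi_1 + pi_2 + pi_3 = 1.

Using the first 2 balance equations plus normalization, the linear system A*pi = b is:
  [-1/3, 2/3, 1/2] . pi = 0
  [1/6, -5/6, 1/6] . pi = 0
  [1, 1, 1] . pi = 1

Solving yields:
  pi_1 = 19/30
  pi_2 = 1/6
  pi_3 = 1/5

Verification (pi * P):
  19/30*2/3 + 1/6*2/3 + 1/5*1/2 = 19/30 = pi_1  (ok)
  19/30*1/6 + 1/6*1/6 + 1/5*1/6 = 1/6 = pi_2  (ok)
  19/30*1/6 + 1/6*1/6 + 1/5*1/3 = 1/5 = pi_3  (ok)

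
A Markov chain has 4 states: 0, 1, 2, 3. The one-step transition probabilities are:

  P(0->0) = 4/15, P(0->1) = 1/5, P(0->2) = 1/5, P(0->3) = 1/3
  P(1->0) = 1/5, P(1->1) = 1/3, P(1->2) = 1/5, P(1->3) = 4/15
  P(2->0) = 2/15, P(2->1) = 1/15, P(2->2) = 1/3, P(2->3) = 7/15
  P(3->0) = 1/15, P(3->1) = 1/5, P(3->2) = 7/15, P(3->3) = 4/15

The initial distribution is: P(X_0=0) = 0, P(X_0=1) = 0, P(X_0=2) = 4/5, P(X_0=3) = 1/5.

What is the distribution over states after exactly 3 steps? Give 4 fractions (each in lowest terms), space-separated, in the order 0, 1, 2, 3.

Propagating the distribution step by step (d_{t+1} = d_t * P):
d_0 = (0=0, 1=0, 2=4/5, 3=1/5)
  d_1[0] = 0*4/15 + 0*1/5 + 4/5*2/15 + 1/5*1/15 = 3/25
  d_1[1] = 0*1/5 + 0*1/3 + 4/5*1/15 + 1/5*1/5 = 7/75
  d_1[2] = 0*1/5 + 0*1/5 + 4/5*1/3 + 1/5*7/15 = 9/25
  d_1[3] = 0*1/3 + 0*4/15 + 4/5*7/15 + 1/5*4/15 = 32/75
d_1 = (0=3/25, 1=7/75, 2=9/25, 3=32/75)
  d_2[0] = 3/25*4/15 + 7/75*1/5 + 9/25*2/15 + 32/75*1/15 = 143/1125
  d_2[1] = 3/25*1/5 + 7/75*1/3 + 9/25*1/15 + 32/75*1/5 = 37/225
  d_2[2] = 3/25*1/5 + 7/75*1/5 + 9/25*1/3 + 32/75*7/15 = 407/1125
  d_2[3] = 3/25*1/3 + 7/75*4/15 + 9/25*7/15 + 32/75*4/15 = 26/75
d_2 = (0=143/1125, 1=37/225, 2=407/1125, 3=26/75)
  d_3[0] = 143/1125*4/15 + 37/225*1/5 + 407/1125*2/15 + 26/75*1/15 = 259/1875
  d_3[1] = 143/1125*1/5 + 37/225*1/3 + 407/1125*1/15 + 26/75*1/5 = 977/5625
  d_3[2] = 143/1125*1/5 + 37/225*1/5 + 407/1125*1/3 + 26/75*7/15 = 5749/16875
  d_3[3] = 143/1125*1/3 + 37/225*4/15 + 407/1125*7/15 + 26/75*4/15 = 5864/16875
d_3 = (0=259/1875, 1=977/5625, 2=5749/16875, 3=5864/16875)

Answer: 259/1875 977/5625 5749/16875 5864/16875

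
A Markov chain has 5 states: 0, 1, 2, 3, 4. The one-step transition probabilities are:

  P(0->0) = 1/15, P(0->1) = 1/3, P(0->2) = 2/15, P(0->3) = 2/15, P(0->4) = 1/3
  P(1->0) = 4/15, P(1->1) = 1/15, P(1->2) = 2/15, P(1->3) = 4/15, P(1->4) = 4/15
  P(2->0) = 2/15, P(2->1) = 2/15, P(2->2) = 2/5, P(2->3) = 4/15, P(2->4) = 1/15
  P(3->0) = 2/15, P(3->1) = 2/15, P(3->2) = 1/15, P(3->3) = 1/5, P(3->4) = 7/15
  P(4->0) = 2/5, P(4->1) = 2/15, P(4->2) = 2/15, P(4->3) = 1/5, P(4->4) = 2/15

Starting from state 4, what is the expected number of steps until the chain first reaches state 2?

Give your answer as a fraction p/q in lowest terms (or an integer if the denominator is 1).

Answer: 615/74

Derivation:
Let h_i = expected steps to first reach 2 from state i.
Boundary: h_2 = 0.
First-step equations for the other states:
  h_0 = 1 + 1/15*h_0 + 1/3*h_1 + 2/15*h_2 + 2/15*h_3 + 1/3*h_4
  h_1 = 1 + 4/15*h_0 + 1/15*h_1 + 2/15*h_2 + 4/15*h_3 + 4/15*h_4
  h_3 = 1 + 2/15*h_0 + 2/15*h_1 + 1/15*h_2 + 1/5*h_3 + 7/15*h_4
  h_4 = 1 + 2/5*h_0 + 2/15*h_1 + 2/15*h_2 + 1/5*h_3 + 2/15*h_4

Substituting h_2 = 0 and rearranging gives the linear system (I - Q) h = 1:
  [14/15, -1/3, -2/15, -1/3] . (h_0, h_1, h_3, h_4) = 1
  [-4/15, 14/15, -4/15, -4/15] . (h_0, h_1, h_3, h_4) = 1
  [-2/15, -2/15, 4/5, -7/15] . (h_0, h_1, h_3, h_4) = 1
  [-2/5, -2/15, -1/5, 13/15] . (h_0, h_1, h_3, h_4) = 1

Solving yields:
  h_0 = 72375/8732
  h_1 = 18225/2183
  h_3 = 19365/2183
  h_4 = 615/74

Starting state is 4, so the expected hitting time is h_4 = 615/74.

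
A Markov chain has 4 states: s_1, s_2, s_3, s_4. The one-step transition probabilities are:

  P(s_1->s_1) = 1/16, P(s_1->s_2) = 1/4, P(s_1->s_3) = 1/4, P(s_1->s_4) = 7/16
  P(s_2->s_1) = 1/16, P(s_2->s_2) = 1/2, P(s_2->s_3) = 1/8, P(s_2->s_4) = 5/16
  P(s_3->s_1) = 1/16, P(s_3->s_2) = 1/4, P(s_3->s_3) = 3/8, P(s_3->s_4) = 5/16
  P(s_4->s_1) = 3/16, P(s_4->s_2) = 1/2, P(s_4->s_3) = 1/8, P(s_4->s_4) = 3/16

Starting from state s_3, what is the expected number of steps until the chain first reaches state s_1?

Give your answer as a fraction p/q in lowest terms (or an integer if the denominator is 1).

Let h_i = expected steps to first reach s_1 from state i.
Boundary: h_s_1 = 0.
First-step equations for the other states:
  h_s_2 = 1 + 1/16*h_s_1 + 1/2*h_s_2 + 1/8*h_s_3 + 5/16*h_s_4
  h_s_3 = 1 + 1/16*h_s_1 + 1/4*h_s_2 + 3/8*h_s_3 + 5/16*h_s_4
  h_s_4 = 1 + 3/16*h_s_1 + 1/2*h_s_2 + 1/8*h_s_3 + 3/16*h_s_4

Substituting h_s_1 = 0 and rearranging gives the linear system (I - Q) h = 1:
  [1/2, -1/8, -5/16] . (h_s_2, h_s_3, h_s_4) = 1
  [-1/4, 5/8, -5/16] . (h_s_2, h_s_3, h_s_4) = 1
  [-1/2, -1/8, 13/16] . (h_s_2, h_s_3, h_s_4) = 1

Solving yields:
  h_s_2 = 72/7
  h_s_3 = 72/7
  h_s_4 = 64/7

Starting state is s_3, so the expected hitting time is h_s_3 = 72/7.

Answer: 72/7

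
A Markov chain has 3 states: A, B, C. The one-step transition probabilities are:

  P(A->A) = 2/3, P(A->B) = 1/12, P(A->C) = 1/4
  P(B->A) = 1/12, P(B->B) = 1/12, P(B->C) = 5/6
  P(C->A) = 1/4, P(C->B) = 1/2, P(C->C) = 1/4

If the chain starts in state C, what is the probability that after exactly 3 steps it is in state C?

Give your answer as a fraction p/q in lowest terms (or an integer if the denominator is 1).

Computing P^3 by repeated multiplication:
P^1 =
  A: [2/3, 1/12, 1/4]
  B: [1/12, 1/12, 5/6]
  C: [1/4, 1/2, 1/4]
P^2 =
  A: [37/72, 3/16, 43/144]
  B: [13/48, 31/72, 43/144]
  C: [13/48, 3/16, 13/24]
P^3 =
  A: [187/432, 359/1728, 23/64]
  B: [503/1728, 359/1728, 433/864]
  C: [191/576, 89/288, 23/64]

(P^3)[C -> C] = 23/64

Answer: 23/64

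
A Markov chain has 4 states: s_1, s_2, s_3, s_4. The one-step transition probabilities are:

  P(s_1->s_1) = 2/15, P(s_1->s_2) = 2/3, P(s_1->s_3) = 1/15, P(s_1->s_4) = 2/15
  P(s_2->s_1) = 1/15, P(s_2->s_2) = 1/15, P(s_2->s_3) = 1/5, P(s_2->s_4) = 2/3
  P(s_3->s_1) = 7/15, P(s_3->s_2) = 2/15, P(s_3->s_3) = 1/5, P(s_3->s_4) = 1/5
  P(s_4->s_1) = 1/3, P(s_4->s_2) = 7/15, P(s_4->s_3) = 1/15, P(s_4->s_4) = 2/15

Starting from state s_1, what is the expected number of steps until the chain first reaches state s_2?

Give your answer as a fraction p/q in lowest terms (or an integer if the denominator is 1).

Answer: 975/583

Derivation:
Let h_i = expected steps to first reach s_2 from state i.
Boundary: h_s_2 = 0.
First-step equations for the other states:
  h_s_1 = 1 + 2/15*h_s_1 + 2/3*h_s_2 + 1/15*h_s_3 + 2/15*h_s_4
  h_s_3 = 1 + 7/15*h_s_1 + 2/15*h_s_2 + 1/5*h_s_3 + 1/5*h_s_4
  h_s_4 = 1 + 1/3*h_s_1 + 7/15*h_s_2 + 1/15*h_s_3 + 2/15*h_s_4

Substituting h_s_2 = 0 and rearranging gives the linear system (I - Q) h = 1:
  [13/15, -1/15, -2/15] . (h_s_1, h_s_3, h_s_4) = 1
  [-7/15, 4/5, -1/5] . (h_s_1, h_s_3, h_s_4) = 1
  [-1/3, -1/15, 13/15] . (h_s_1, h_s_3, h_s_4) = 1

Solving yields:
  h_s_1 = 975/583
  h_s_3 = 30/11
  h_s_4 = 1170/583

Starting state is s_1, so the expected hitting time is h_s_1 = 975/583.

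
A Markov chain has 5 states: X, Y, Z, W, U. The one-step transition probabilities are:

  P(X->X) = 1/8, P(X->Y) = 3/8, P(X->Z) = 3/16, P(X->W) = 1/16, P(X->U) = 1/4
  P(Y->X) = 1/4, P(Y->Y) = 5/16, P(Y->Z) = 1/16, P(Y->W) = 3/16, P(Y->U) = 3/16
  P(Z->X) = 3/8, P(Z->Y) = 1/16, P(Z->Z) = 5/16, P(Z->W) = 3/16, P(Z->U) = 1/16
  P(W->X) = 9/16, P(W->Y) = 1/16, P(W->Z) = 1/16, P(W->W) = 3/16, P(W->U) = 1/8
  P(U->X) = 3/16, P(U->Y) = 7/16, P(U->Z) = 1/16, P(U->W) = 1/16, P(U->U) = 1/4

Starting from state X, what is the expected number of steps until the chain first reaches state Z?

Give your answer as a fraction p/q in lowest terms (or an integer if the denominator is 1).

Let h_i = expected steps to first reach Z from state i.
Boundary: h_Z = 0.
First-step equations for the other states:
  h_X = 1 + 1/8*h_X + 3/8*h_Y + 3/16*h_Z + 1/16*h_W + 1/4*h_U
  h_Y = 1 + 1/4*h_X + 5/16*h_Y + 1/16*h_Z + 3/16*h_W + 3/16*h_U
  h_W = 1 + 9/16*h_X + 1/16*h_Y + 1/16*h_Z + 3/16*h_W + 1/8*h_U
  h_U = 1 + 3/16*h_X + 7/16*h_Y + 1/16*h_Z + 1/16*h_W + 1/4*h_U

Substituting h_Z = 0 and rearranging gives the linear system (I - Q) h = 1:
  [7/8, -3/8, -1/16, -1/4] . (h_X, h_Y, h_W, h_U) = 1
  [-1/4, 11/16, -3/16, -3/16] . (h_X, h_Y, h_W, h_U) = 1
  [-9/16, -1/16, 13/16, -1/8] . (h_X, h_Y, h_W, h_U) = 1
  [-3/16, -7/16, -1/16, 3/4] . (h_X, h_Y, h_W, h_U) = 1

Solving yields:
  h_X = 31888/3333
  h_Y = 35696/3333
  h_W = 34480/3333
  h_U = 36112/3333

Starting state is X, so the expected hitting time is h_X = 31888/3333.

Answer: 31888/3333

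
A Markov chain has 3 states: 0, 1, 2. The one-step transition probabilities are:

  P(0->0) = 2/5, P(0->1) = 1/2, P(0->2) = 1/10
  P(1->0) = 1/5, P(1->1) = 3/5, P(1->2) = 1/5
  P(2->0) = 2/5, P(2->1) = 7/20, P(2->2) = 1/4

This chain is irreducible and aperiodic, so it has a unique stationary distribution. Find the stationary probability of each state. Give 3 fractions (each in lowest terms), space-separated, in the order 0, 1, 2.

Answer: 23/78 41/78 7/39

Derivation:
The stationary distribution satisfies pi = pi * P, i.e.:
  pi_0 = 2/5*pi_0 + 1/5*pi_1 + 2/5*pi_2
  pi_1 = 1/2*pi_0 + 3/5*pi_1 + 7/20*pi_2
  pi_2 = 1/10*pi_0 + 1/5*pi_1 + 1/4*pi_2
with normalization: pi_0 + pi_1 + pi_2 = 1.

Using the first 2 balance equations plus normalization, the linear system A*pi = b is:
  [-3/5, 1/5, 2/5] . pi = 0
  [1/2, -2/5, 7/20] . pi = 0
  [1, 1, 1] . pi = 1

Solving yields:
  pi_0 = 23/78
  pi_1 = 41/78
  pi_2 = 7/39

Verification (pi * P):
  23/78*2/5 + 41/78*1/5 + 7/39*2/5 = 23/78 = pi_0  (ok)
  23/78*1/2 + 41/78*3/5 + 7/39*7/20 = 41/78 = pi_1  (ok)
  23/78*1/10 + 41/78*1/5 + 7/39*1/4 = 7/39 = pi_2  (ok)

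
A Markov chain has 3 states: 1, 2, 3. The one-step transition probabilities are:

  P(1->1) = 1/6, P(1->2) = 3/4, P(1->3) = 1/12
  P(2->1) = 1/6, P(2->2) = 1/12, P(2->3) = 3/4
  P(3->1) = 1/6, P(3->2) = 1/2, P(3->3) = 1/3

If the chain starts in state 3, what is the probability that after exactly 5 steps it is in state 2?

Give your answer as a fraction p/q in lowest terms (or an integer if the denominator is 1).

Answer: 4001/10368

Derivation:
Computing P^5 by repeated multiplication:
P^1 =
  1: [1/6, 3/4, 1/12]
  2: [1/6, 1/12, 3/4]
  3: [1/6, 1/2, 1/3]
P^2 =
  1: [1/6, 11/48, 29/48]
  2: [1/6, 73/144, 47/144]
  3: [1/6, 1/3, 1/2]
P^3 =
  1: [1/6, 257/576, 223/576]
  2: [1/6, 571/1728, 869/1728]
  3: [1/6, 29/72, 31/72]
P^4 =
  1: [1/6, 2459/6912, 3301/6912]
  2: [1/6, 8377/20736, 8903/20736]
  3: [1/6, 323/864, 397/864]
P^5 =
  1: [1/6, 32633/82944, 36487/82944]
  2: [1/6, 92899/248832, 114461/248832]
  3: [1/6, 4001/10368, 4639/10368]

(P^5)[3 -> 2] = 4001/10368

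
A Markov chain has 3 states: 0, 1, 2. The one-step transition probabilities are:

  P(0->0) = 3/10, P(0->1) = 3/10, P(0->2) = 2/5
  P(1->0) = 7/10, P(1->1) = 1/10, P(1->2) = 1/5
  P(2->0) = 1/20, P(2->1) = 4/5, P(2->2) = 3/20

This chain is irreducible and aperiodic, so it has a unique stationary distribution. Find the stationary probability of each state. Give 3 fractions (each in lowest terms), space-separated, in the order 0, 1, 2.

Answer: 121/320 23/64 21/80

Derivation:
The stationary distribution satisfies pi = pi * P, i.e.:
  pi_0 = 3/10*pi_0 + 7/10*pi_1 + 1/20*pi_2
  pi_1 = 3/10*pi_0 + 1/10*pi_1 + 4/5*pi_2
  pi_2 = 2/5*pi_0 + 1/5*pi_1 + 3/20*pi_2
with normalization: pi_0 + pi_1 + pi_2 = 1.

Using the first 2 balance equations plus normalization, the linear system A*pi = b is:
  [-7/10, 7/10, 1/20] . pi = 0
  [3/10, -9/10, 4/5] . pi = 0
  [1, 1, 1] . pi = 1

Solving yields:
  pi_0 = 121/320
  pi_1 = 23/64
  pi_2 = 21/80

Verification (pi * P):
  121/320*3/10 + 23/64*7/10 + 21/80*1/20 = 121/320 = pi_0  (ok)
  121/320*3/10 + 23/64*1/10 + 21/80*4/5 = 23/64 = pi_1  (ok)
  121/320*2/5 + 23/64*1/5 + 21/80*3/20 = 21/80 = pi_2  (ok)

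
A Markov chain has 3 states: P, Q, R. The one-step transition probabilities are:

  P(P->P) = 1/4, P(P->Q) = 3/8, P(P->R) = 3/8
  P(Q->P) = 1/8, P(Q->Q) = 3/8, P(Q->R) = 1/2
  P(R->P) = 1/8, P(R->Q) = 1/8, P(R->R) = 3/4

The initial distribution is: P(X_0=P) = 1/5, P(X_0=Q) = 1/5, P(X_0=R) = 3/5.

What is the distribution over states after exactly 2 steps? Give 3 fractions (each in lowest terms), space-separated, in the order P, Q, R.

Propagating the distribution step by step (d_{t+1} = d_t * P):
d_0 = (P=1/5, Q=1/5, R=3/5)
  d_1[P] = 1/5*1/4 + 1/5*1/8 + 3/5*1/8 = 3/20
  d_1[Q] = 1/5*3/8 + 1/5*3/8 + 3/5*1/8 = 9/40
  d_1[R] = 1/5*3/8 + 1/5*1/2 + 3/5*3/4 = 5/8
d_1 = (P=3/20, Q=9/40, R=5/8)
  d_2[P] = 3/20*1/4 + 9/40*1/8 + 5/8*1/8 = 23/160
  d_2[Q] = 3/20*3/8 + 9/40*3/8 + 5/8*1/8 = 7/32
  d_2[R] = 3/20*3/8 + 9/40*1/2 + 5/8*3/4 = 51/80
d_2 = (P=23/160, Q=7/32, R=51/80)

Answer: 23/160 7/32 51/80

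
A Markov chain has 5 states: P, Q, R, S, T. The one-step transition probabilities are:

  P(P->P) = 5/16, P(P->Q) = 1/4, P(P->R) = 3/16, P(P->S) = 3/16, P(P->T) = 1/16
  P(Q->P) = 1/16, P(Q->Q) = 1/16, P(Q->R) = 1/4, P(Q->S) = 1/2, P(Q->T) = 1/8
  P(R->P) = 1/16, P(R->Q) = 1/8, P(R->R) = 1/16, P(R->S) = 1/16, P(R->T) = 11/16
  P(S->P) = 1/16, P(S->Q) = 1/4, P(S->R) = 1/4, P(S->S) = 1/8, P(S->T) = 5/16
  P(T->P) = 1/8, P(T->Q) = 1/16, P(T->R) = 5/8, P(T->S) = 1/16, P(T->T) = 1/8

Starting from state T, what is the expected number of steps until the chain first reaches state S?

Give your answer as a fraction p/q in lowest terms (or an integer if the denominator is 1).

Let h_i = expected steps to first reach S from state i.
Boundary: h_S = 0.
First-step equations for the other states:
  h_P = 1 + 5/16*h_P + 1/4*h_Q + 3/16*h_R + 3/16*h_S + 1/16*h_T
  h_Q = 1 + 1/16*h_P + 1/16*h_Q + 1/4*h_R + 1/2*h_S + 1/8*h_T
  h_R = 1 + 1/16*h_P + 1/8*h_Q + 1/16*h_R + 1/16*h_S + 11/16*h_T
  h_T = 1 + 1/8*h_P + 1/16*h_Q + 5/8*h_R + 1/16*h_S + 1/8*h_T

Substituting h_S = 0 and rearranging gives the linear system (I - Q) h = 1:
  [11/16, -1/4, -3/16, -1/16] . (h_P, h_Q, h_R, h_T) = 1
  [-1/16, 15/16, -1/4, -1/8] . (h_P, h_Q, h_R, h_T) = 1
  [-1/16, -1/8, 15/16, -11/16] . (h_P, h_Q, h_R, h_T) = 1
  [-1/8, -1/16, -5/8, 7/8] . (h_P, h_Q, h_R, h_T) = 1

Solving yields:
  h_P = 15712/2585
  h_Q = 12112/2585
  h_R = 4144/517
  h_T = 20864/2585

Starting state is T, so the expected hitting time is h_T = 20864/2585.

Answer: 20864/2585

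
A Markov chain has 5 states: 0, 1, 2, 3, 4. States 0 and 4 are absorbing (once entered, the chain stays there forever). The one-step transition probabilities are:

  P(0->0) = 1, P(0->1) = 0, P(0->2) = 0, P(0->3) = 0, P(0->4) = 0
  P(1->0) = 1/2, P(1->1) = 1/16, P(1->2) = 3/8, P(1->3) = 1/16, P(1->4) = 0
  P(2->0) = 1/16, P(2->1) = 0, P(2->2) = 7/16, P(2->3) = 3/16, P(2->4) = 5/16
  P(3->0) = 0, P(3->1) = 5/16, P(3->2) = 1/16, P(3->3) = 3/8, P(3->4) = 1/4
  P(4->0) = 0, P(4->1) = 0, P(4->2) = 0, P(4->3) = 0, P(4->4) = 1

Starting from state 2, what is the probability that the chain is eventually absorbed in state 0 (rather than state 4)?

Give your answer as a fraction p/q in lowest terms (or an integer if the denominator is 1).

Let a_i = P(absorbed in 0 | start in state i).
Boundary conditions: a_0 = 1, a_4 = 0.
For each transient state i, a_i = sum_j P(i->j) * a_j:
  a_1 = 1/2*a_0 + 1/16*a_1 + 3/8*a_2 + 1/16*a_3 + 0*a_4
  a_2 = 1/16*a_0 + 0*a_1 + 7/16*a_2 + 3/16*a_3 + 5/16*a_4
  a_3 = 0*a_0 + 5/16*a_1 + 1/16*a_2 + 3/8*a_3 + 1/4*a_4

Substituting a_0 = 1 and a_4 = 0, rearrange to (I - Q) a = r where r[i] = P(i -> 0):
  [15/16, -3/8, -1/16] . (a_1, a_2, a_3) = 1/2
  [0, 9/16, -3/16] . (a_1, a_2, a_3) = 1/16
  [-5/16, -1/16, 5/8] . (a_1, a_2, a_3) = 0

Solving yields:
  a_1 = 757/1170
  a_2 = 53/234
  a_3 = 9/26

Starting state is 2, so the absorption probability is a_2 = 53/234.

Answer: 53/234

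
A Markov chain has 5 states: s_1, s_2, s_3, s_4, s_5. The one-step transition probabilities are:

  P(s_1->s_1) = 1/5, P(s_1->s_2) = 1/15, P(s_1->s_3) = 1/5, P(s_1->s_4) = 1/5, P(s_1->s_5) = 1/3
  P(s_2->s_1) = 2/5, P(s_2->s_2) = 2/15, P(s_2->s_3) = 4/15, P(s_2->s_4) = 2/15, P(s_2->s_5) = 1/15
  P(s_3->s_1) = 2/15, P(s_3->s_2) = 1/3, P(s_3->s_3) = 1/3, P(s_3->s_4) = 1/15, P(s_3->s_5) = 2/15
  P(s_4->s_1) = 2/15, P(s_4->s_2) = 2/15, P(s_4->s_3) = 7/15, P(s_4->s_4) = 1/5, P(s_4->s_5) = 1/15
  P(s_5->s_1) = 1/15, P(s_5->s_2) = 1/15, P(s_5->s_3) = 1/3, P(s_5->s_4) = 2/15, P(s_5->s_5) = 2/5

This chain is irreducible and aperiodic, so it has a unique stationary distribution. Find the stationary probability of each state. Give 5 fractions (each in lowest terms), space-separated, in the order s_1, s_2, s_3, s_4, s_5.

Answer: 7067/39857 6824/39857 12595/39857 5299/39857 8072/39857

Derivation:
The stationary distribution satisfies pi = pi * P, i.e.:
  pi_s_1 = 1/5*pi_s_1 + 2/5*pi_s_2 + 2/15*pi_s_3 + 2/15*pi_s_4 + 1/15*pi_s_5
  pi_s_2 = 1/15*pi_s_1 + 2/15*pi_s_2 + 1/3*pi_s_3 + 2/15*pi_s_4 + 1/15*pi_s_5
  pi_s_3 = 1/5*pi_s_1 + 4/15*pi_s_2 + 1/3*pi_s_3 + 7/15*pi_s_4 + 1/3*pi_s_5
  pi_s_4 = 1/5*pi_s_1 + 2/15*pi_s_2 + 1/15*pi_s_3 + 1/5*pi_s_4 + 2/15*pi_s_5
  pi_s_5 = 1/3*pi_s_1 + 1/15*pi_s_2 + 2/15*pi_s_3 + 1/15*pi_s_4 + 2/5*pi_s_5
with normalization: pi_s_1 + pi_s_2 + pi_s_3 + pi_s_4 + pi_s_5 = 1.

Using the first 4 balance equations plus normalization, the linear system A*pi = b is:
  [-4/5, 2/5, 2/15, 2/15, 1/15] . pi = 0
  [1/15, -13/15, 1/3, 2/15, 1/15] . pi = 0
  [1/5, 4/15, -2/3, 7/15, 1/3] . pi = 0
  [1/5, 2/15, 1/15, -4/5, 2/15] . pi = 0
  [1, 1, 1, 1, 1] . pi = 1

Solving yields:
  pi_s_1 = 7067/39857
  pi_s_2 = 6824/39857
  pi_s_3 = 12595/39857
  pi_s_4 = 5299/39857
  pi_s_5 = 8072/39857

Verification (pi * P):
  7067/39857*1/5 + 6824/39857*2/5 + 12595/39857*2/15 + 5299/39857*2/15 + 8072/39857*1/15 = 7067/39857 = pi_s_1  (ok)
  7067/39857*1/15 + 6824/39857*2/15 + 12595/39857*1/3 + 5299/39857*2/15 + 8072/39857*1/15 = 6824/39857 = pi_s_2  (ok)
  7067/39857*1/5 + 6824/39857*4/15 + 12595/39857*1/3 + 5299/39857*7/15 + 8072/39857*1/3 = 12595/39857 = pi_s_3  (ok)
  7067/39857*1/5 + 6824/39857*2/15 + 12595/39857*1/15 + 5299/39857*1/5 + 8072/39857*2/15 = 5299/39857 = pi_s_4  (ok)
  7067/39857*1/3 + 6824/39857*1/15 + 12595/39857*2/15 + 5299/39857*1/15 + 8072/39857*2/5 = 8072/39857 = pi_s_5  (ok)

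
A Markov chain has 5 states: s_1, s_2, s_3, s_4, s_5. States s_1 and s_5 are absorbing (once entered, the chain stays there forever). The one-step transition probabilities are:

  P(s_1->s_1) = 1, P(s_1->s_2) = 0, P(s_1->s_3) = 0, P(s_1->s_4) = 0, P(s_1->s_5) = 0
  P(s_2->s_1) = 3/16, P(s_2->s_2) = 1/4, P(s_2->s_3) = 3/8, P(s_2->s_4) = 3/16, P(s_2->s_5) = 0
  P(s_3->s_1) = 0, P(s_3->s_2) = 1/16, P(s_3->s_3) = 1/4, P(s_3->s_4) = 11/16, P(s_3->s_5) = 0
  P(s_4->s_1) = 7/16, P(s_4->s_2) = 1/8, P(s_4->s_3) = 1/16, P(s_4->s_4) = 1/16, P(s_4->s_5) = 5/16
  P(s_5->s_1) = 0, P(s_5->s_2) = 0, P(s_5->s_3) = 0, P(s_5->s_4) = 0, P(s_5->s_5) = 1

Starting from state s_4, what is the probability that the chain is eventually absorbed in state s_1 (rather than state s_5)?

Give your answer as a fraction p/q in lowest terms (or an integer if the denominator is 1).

Let a_i = P(absorbed in s_1 | start in state i).
Boundary conditions: a_s_1 = 1, a_s_5 = 0.
For each transient state i, a_i = sum_j P(i->j) * a_j:
  a_s_2 = 3/16*a_s_1 + 1/4*a_s_2 + 3/8*a_s_3 + 3/16*a_s_4 + 0*a_s_5
  a_s_3 = 0*a_s_1 + 1/16*a_s_2 + 1/4*a_s_3 + 11/16*a_s_4 + 0*a_s_5
  a_s_4 = 7/16*a_s_1 + 1/8*a_s_2 + 1/16*a_s_3 + 1/16*a_s_4 + 5/16*a_s_5

Substituting a_s_1 = 1 and a_s_5 = 0, rearrange to (I - Q) a = r where r[i] = P(i -> s_1):
  [3/4, -3/8, -3/16] . (a_s_2, a_s_3, a_s_4) = 3/16
  [-1/16, 3/4, -11/16] . (a_s_2, a_s_3, a_s_4) = 0
  [-1/8, -1/16, 15/16] . (a_s_2, a_s_3, a_s_4) = 7/16

Solving yields:
  a_s_2 = 407/577
  a_s_3 = 352/577
  a_s_4 = 347/577

Starting state is s_4, so the absorption probability is a_s_4 = 347/577.

Answer: 347/577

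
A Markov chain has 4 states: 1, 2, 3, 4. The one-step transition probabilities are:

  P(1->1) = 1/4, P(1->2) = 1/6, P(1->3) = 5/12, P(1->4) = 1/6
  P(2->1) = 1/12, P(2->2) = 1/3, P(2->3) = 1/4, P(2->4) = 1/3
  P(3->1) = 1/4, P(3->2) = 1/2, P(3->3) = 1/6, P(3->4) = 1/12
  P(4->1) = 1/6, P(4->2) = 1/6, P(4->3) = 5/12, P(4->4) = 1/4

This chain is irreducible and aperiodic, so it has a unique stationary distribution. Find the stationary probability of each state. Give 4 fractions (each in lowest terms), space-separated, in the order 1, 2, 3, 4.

Answer: 156/869 25/79 23/79 185/869

Derivation:
The stationary distribution satisfies pi = pi * P, i.e.:
  pi_1 = 1/4*pi_1 + 1/12*pi_2 + 1/4*pi_3 + 1/6*pi_4
  pi_2 = 1/6*pi_1 + 1/3*pi_2 + 1/2*pi_3 + 1/6*pi_4
  pi_3 = 5/12*pi_1 + 1/4*pi_2 + 1/6*pi_3 + 5/12*pi_4
  pi_4 = 1/6*pi_1 + 1/3*pi_2 + 1/12*pi_3 + 1/4*pi_4
with normalization: pi_1 + pi_2 + pi_3 + pi_4 = 1.

Using the first 3 balance equations plus normalization, the linear system A*pi = b is:
  [-3/4, 1/12, 1/4, 1/6] . pi = 0
  [1/6, -2/3, 1/2, 1/6] . pi = 0
  [5/12, 1/4, -5/6, 5/12] . pi = 0
  [1, 1, 1, 1] . pi = 1

Solving yields:
  pi_1 = 156/869
  pi_2 = 25/79
  pi_3 = 23/79
  pi_4 = 185/869

Verification (pi * P):
  156/869*1/4 + 25/79*1/12 + 23/79*1/4 + 185/869*1/6 = 156/869 = pi_1  (ok)
  156/869*1/6 + 25/79*1/3 + 23/79*1/2 + 185/869*1/6 = 25/79 = pi_2  (ok)
  156/869*5/12 + 25/79*1/4 + 23/79*1/6 + 185/869*5/12 = 23/79 = pi_3  (ok)
  156/869*1/6 + 25/79*1/3 + 23/79*1/12 + 185/869*1/4 = 185/869 = pi_4  (ok)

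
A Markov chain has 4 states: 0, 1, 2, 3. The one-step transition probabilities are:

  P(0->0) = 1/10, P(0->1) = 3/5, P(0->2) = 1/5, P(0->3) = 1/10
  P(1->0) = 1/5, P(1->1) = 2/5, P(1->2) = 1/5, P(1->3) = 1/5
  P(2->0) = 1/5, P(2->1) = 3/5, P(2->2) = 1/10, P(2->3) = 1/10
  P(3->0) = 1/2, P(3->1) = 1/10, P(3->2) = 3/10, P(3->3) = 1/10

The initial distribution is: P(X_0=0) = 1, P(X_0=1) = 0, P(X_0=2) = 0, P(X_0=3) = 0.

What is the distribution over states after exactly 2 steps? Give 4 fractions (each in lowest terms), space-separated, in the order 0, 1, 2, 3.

Answer: 11/50 43/100 19/100 4/25

Derivation:
Propagating the distribution step by step (d_{t+1} = d_t * P):
d_0 = (0=1, 1=0, 2=0, 3=0)
  d_1[0] = 1*1/10 + 0*1/5 + 0*1/5 + 0*1/2 = 1/10
  d_1[1] = 1*3/5 + 0*2/5 + 0*3/5 + 0*1/10 = 3/5
  d_1[2] = 1*1/5 + 0*1/5 + 0*1/10 + 0*3/10 = 1/5
  d_1[3] = 1*1/10 + 0*1/5 + 0*1/10 + 0*1/10 = 1/10
d_1 = (0=1/10, 1=3/5, 2=1/5, 3=1/10)
  d_2[0] = 1/10*1/10 + 3/5*1/5 + 1/5*1/5 + 1/10*1/2 = 11/50
  d_2[1] = 1/10*3/5 + 3/5*2/5 + 1/5*3/5 + 1/10*1/10 = 43/100
  d_2[2] = 1/10*1/5 + 3/5*1/5 + 1/5*1/10 + 1/10*3/10 = 19/100
  d_2[3] = 1/10*1/10 + 3/5*1/5 + 1/5*1/10 + 1/10*1/10 = 4/25
d_2 = (0=11/50, 1=43/100, 2=19/100, 3=4/25)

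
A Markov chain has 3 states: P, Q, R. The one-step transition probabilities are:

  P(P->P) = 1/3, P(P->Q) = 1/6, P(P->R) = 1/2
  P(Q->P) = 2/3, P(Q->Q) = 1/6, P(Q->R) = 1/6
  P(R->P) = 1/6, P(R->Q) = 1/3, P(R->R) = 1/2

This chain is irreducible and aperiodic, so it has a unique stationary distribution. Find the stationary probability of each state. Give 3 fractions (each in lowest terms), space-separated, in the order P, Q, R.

The stationary distribution satisfies pi = pi * P, i.e.:
  pi_P = 1/3*pi_P + 2/3*pi_Q + 1/6*pi_R
  pi_Q = 1/6*pi_P + 1/6*pi_Q + 1/3*pi_R
  pi_R = 1/2*pi_P + 1/6*pi_Q + 1/2*pi_R
with normalization: pi_P + pi_Q + pi_R = 1.

Using the first 2 balance equations plus normalization, the linear system A*pi = b is:
  [-2/3, 2/3, 1/6] . pi = 0
  [1/6, -5/6, 1/3] . pi = 0
  [1, 1, 1] . pi = 1

Solving yields:
  pi_P = 13/38
  pi_Q = 9/38
  pi_R = 8/19

Verification (pi * P):
  13/38*1/3 + 9/38*2/3 + 8/19*1/6 = 13/38 = pi_P  (ok)
  13/38*1/6 + 9/38*1/6 + 8/19*1/3 = 9/38 = pi_Q  (ok)
  13/38*1/2 + 9/38*1/6 + 8/19*1/2 = 8/19 = pi_R  (ok)

Answer: 13/38 9/38 8/19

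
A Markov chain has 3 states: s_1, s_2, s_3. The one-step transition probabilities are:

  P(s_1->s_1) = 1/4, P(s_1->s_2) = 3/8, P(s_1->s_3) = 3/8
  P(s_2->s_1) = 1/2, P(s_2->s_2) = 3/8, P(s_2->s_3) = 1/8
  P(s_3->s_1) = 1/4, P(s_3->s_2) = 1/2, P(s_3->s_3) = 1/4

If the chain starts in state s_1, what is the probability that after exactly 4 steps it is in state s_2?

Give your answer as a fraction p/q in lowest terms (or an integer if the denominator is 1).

Computing P^4 by repeated multiplication:
P^1 =
  s_1: [1/4, 3/8, 3/8]
  s_2: [1/2, 3/8, 1/8]
  s_3: [1/4, 1/2, 1/4]
P^2 =
  s_1: [11/32, 27/64, 15/64]
  s_2: [11/32, 25/64, 17/64]
  s_3: [3/8, 13/32, 7/32]
P^3 =
  s_1: [91/256, 207/512, 123/512]
  s_2: [89/256, 209/512, 125/512]
  s_3: [45/128, 103/256, 63/256]
P^4 =
  s_1: [719/2048, 1659/4096, 999/4096]
  s_2: [721/2048, 1661/4096, 993/4096]
  s_3: [359/1024, 831/2048, 499/2048]

(P^4)[s_1 -> s_2] = 1659/4096

Answer: 1659/4096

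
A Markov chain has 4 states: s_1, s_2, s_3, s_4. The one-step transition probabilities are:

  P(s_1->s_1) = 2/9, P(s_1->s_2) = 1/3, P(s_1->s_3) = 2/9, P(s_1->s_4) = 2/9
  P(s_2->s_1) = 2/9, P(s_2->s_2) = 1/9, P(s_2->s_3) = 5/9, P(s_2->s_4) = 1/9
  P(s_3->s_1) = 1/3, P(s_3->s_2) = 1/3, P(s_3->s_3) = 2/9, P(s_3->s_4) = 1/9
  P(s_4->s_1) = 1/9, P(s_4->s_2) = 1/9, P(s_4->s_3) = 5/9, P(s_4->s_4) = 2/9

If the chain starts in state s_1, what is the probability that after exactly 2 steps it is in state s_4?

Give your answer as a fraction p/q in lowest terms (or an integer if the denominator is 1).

Computing P^2 by repeated multiplication:
P^1 =
  s_1: [2/9, 1/3, 2/9, 2/9]
  s_2: [2/9, 1/9, 5/9, 1/9]
  s_3: [1/3, 1/3, 2/9, 1/9]
  s_4: [1/9, 1/9, 5/9, 2/9]
P^2 =
  s_1: [2/9, 17/81, 11/27, 13/81]
  s_2: [22/81, 23/81, 8/27, 4/27]
  s_3: [19/81, 19/81, 10/27, 13/81]
  s_4: [7/27, 7/27, 1/3, 4/27]

(P^2)[s_1 -> s_4] = 13/81

Answer: 13/81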